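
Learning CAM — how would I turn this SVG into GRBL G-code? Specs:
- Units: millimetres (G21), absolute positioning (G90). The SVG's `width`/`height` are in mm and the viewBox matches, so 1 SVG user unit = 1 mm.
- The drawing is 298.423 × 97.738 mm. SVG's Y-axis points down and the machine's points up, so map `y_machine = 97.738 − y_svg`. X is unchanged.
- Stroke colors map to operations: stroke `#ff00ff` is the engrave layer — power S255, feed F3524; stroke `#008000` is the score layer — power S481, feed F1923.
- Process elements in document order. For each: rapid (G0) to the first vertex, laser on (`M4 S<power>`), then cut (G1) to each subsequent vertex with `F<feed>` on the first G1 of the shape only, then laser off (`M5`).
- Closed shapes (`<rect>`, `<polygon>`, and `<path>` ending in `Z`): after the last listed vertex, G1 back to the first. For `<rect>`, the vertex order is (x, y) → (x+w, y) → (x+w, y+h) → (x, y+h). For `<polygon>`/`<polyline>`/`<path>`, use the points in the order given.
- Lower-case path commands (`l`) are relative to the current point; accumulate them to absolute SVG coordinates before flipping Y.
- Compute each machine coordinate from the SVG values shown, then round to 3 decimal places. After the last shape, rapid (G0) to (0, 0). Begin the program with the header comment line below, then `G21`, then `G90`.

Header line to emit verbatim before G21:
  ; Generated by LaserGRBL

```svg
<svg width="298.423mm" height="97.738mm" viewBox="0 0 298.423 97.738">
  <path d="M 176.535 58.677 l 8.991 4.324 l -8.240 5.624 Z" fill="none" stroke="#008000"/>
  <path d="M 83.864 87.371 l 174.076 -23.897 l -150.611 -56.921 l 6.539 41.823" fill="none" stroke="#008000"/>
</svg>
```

Since the viewBox matches the mm dimensions, user units are millimetres directly. The only transform is the Y-flip y_m = 97.738 − y_svg.

Shape 1 is a regular polygon drawn with `<path>`. Its stroke #008000 means score at S481, F1923. After flipping Y the toolpath is (176.535,39.061) → (185.526,34.737) → (177.286,29.113) → (176.535,39.061), returning to the start.

Shape 2 is a open polyline drawn with `<path>`. Its stroke #008000 means score at S481, F1923. After flipping Y the toolpath is (83.864,10.367) → (257.940,34.264) → (107.329,91.185) → (113.868,49.362).

; Generated by LaserGRBL
G21
G90
G0 X176.535 Y39.061
M4 S481
G1 X185.526 Y34.737 F1923
G1 X177.286 Y29.113
G1 X176.535 Y39.061
M5
G0 X83.864 Y10.367
M4 S481
G1 X257.940 Y34.264 F1923
G1 X107.329 Y91.185
G1 X113.868 Y49.362
M5
G0 X0.000 Y0.000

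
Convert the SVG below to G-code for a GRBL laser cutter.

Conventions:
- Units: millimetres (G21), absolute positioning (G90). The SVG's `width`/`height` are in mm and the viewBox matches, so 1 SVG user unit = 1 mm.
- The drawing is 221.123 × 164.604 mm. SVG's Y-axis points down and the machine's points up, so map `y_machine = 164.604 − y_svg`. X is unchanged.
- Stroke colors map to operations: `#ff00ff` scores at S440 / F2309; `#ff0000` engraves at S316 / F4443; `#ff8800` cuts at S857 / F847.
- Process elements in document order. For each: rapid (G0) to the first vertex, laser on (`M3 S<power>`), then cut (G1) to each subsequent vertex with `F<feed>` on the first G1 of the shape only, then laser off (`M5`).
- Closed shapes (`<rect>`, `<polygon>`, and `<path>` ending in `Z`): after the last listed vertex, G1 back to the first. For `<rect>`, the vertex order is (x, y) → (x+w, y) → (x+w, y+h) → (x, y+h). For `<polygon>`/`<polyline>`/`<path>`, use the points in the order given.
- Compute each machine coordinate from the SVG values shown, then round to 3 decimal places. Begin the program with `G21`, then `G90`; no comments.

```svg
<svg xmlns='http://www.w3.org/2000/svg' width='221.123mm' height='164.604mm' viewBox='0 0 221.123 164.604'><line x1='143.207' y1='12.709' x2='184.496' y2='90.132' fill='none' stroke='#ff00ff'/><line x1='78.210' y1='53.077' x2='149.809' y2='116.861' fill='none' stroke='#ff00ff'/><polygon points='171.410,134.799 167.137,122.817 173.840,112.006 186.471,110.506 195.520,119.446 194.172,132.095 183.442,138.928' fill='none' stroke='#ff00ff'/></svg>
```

1 u = 1 mm; y_m = 164.604 − y.

[1] `<line>` line segment, #ff00ff→score S440 F2309: (143.207,151.895) → (184.496,74.472)

[2] `<line>` line segment, #ff00ff→score S440 F2309: (78.210,111.527) → (149.809,47.743)

[3] `<polygon>` regular polygon, #ff00ff→score S440 F2309: (171.410,29.805) → (167.137,41.787) → (173.840,52.598) → (186.471,54.098) → (195.520,45.158) → (194.172,32.509) → (183.442,25.676) → (171.410,29.805) (closed)

G21
G90
G0 X143.207 Y151.895
M3 S440
G1 X184.496 Y74.472 F2309
M5
G0 X78.210 Y111.527
M3 S440
G1 X149.809 Y47.743 F2309
M5
G0 X171.410 Y29.805
M3 S440
G1 X167.137 Y41.787 F2309
G1 X173.840 Y52.598
G1 X186.471 Y54.098
G1 X195.520 Y45.158
G1 X194.172 Y32.509
G1 X183.442 Y25.676
G1 X171.410 Y29.805
M5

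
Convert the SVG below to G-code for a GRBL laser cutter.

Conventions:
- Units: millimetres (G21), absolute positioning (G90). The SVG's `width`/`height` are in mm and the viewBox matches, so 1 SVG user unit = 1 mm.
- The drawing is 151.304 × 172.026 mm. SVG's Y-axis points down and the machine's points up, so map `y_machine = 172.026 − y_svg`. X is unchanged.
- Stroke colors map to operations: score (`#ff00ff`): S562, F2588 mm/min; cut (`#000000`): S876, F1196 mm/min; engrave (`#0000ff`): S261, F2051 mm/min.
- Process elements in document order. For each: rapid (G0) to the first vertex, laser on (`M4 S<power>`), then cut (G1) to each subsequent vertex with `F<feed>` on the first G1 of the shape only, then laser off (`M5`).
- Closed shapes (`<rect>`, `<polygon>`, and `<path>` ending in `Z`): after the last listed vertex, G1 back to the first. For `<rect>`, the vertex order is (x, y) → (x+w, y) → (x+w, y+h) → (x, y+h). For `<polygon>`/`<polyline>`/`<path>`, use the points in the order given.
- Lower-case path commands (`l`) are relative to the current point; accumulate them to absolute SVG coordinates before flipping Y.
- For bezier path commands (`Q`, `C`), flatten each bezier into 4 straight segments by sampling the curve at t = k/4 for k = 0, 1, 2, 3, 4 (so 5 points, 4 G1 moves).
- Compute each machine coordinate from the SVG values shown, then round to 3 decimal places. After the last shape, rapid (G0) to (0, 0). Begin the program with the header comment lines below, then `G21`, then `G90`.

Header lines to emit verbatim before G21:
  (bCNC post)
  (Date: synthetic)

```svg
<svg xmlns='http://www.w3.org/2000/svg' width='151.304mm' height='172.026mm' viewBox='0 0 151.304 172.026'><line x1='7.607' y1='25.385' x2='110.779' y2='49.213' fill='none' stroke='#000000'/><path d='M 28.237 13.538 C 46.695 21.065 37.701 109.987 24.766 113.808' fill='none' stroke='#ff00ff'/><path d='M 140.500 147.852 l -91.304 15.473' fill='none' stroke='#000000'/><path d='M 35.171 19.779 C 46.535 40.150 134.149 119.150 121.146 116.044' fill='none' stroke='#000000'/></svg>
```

(bCNC post)
(Date: synthetic)
G21
G90
G0 X7.607 Y146.641
M4 S876
G1 X110.779 Y122.813 F1196
M5
G0 X28.237 Y158.488
M4 S562
G1 X37.301 Y140.183 F2588
G1 X38.274 Y106.963
G1 X33.361 Y74.439
G1 X24.766 Y58.218
M5
G0 X140.500 Y24.174
M4 S876
G1 X49.196 Y8.701 F1196
M5
G0 X35.171 Y152.247
M4 S876
G1 X55.227 Y128.175 F1196
G1 X87.296 Y95.311
G1 X114.796 Y66.848
G1 X121.146 Y55.982
M5
G0 X0.000 Y0.000

1 u = 1 mm; y_m = 172.026 − y.

[1] `<line>` line segment, #000000→cut S876 F1196: (7.607,146.641) → (110.779,122.813)

[2] `<path>` cubic bezier, #ff00ff→score S562 F2588: (28.237,158.488) → (37.301,140.183) → (38.274,106.963) → (33.361,74.439) → (24.766,58.218)

[3] `<path>` line segment, #000000→cut S876 F1196: (140.500,24.174) → (49.196,8.701)

[4] `<path>` cubic bezier, #000000→cut S876 F1196: (35.171,152.247) → (55.227,128.175) → (87.296,95.311) → (114.796,66.848) → (121.146,55.982)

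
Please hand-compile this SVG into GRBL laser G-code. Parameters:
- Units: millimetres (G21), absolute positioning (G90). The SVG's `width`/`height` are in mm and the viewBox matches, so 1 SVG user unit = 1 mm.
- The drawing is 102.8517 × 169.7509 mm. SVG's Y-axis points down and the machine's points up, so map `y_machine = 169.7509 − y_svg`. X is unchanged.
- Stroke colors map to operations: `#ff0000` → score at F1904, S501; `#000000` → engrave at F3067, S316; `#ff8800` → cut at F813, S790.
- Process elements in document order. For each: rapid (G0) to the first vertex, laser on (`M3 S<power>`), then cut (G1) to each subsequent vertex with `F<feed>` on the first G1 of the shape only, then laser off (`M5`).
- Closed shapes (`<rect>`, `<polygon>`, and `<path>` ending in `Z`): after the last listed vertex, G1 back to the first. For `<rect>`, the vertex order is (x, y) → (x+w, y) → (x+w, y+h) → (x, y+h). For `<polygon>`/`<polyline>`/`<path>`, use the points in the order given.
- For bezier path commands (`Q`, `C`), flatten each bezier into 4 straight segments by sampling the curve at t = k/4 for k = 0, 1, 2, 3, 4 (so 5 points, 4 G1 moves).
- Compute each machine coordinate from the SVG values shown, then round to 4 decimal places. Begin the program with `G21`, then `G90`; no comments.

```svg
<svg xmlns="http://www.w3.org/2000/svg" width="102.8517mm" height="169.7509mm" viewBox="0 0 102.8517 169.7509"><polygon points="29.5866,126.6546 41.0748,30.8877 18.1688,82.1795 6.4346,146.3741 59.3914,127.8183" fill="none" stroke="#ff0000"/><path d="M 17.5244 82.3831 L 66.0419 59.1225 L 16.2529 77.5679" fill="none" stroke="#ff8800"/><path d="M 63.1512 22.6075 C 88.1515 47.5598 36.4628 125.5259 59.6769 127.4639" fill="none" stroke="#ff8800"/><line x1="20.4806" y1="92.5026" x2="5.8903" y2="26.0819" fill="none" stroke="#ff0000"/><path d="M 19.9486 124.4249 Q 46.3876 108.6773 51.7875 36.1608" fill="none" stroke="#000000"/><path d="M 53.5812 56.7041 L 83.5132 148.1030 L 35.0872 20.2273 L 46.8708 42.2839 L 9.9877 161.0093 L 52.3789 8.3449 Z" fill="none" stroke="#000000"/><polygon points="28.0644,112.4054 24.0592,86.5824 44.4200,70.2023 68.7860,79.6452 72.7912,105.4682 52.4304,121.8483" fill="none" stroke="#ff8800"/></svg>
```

1 u = 1 mm; y_m = 169.7509 − y.

[1] `<polygon>` closed polygon, #ff0000→score S501 F1904: (29.5866,43.0963) → (41.0748,138.8632) → (18.1688,87.5714) → (6.4346,23.3768) → (59.3914,41.9326) → (29.5866,43.0963) (closed)

[2] `<path>` open polyline, #ff8800→cut S790 F813: (17.5244,87.3678) → (66.0419,110.6284) → (16.2529,92.1830)

[3] `<path>` cubic bezier, #ff8800→cut S790 F813: (63.1512,147.1434) → (69.8909,120.5054) → (62.0839,86.0848) → (53.9420,55.9795) → (59.6769,42.2870)

[4] `<line>` line segment, #ff0000→score S501 F1904: (20.4806,77.2483) → (5.8903,143.6690)

[5] `<path>` quadratic bezier, #000000→engrave S316 F3067: (19.9486,45.3260) → (31.8532,56.7479) → (41.1278,75.2658) → (47.7726,100.8799) → (51.7875,133.5901)

[6] `<path>` closed polygon, #000000→engrave S316 F3067: (53.5812,113.0468) → (83.5132,21.6479) → (35.0872,149.5236) → (46.8708,127.4670) → (9.9877,8.7416) → (52.3789,161.4060) → (53.5812,113.0468) (closed)

[7] `<polygon>` regular polygon, #ff8800→cut S790 F813: (28.0644,57.3455) → (24.0592,83.1685) → (44.4200,99.5486) → (68.7860,90.1057) → (72.7912,64.2827) → (52.4304,47.9026) → (28.0644,57.3455) (closed)

G21
G90
G0 X29.5866 Y43.0963
M3 S501
G1 X41.0748 Y138.8632 F1904
G1 X18.1688 Y87.5714
G1 X6.4346 Y23.3768
G1 X59.3914 Y41.9326
G1 X29.5866 Y43.0963
M5
G0 X17.5244 Y87.3678
M3 S790
G1 X66.0419 Y110.6284 F813
G1 X16.2529 Y92.1830
M5
G0 X63.1512 Y147.1434
M3 S790
G1 X69.8909 Y120.5054 F813
G1 X62.0839 Y86.0848
G1 X53.9420 Y55.9795
G1 X59.6769 Y42.2870
M5
G0 X20.4806 Y77.2483
M3 S501
G1 X5.8903 Y143.6690 F1904
M5
G0 X19.9486 Y45.3260
M3 S316
G1 X31.8532 Y56.7479 F3067
G1 X41.1278 Y75.2658
G1 X47.7726 Y100.8799
G1 X51.7875 Y133.5901
M5
G0 X53.5812 Y113.0468
M3 S316
G1 X83.5132 Y21.6479 F3067
G1 X35.0872 Y149.5236
G1 X46.8708 Y127.4670
G1 X9.9877 Y8.7416
G1 X52.3789 Y161.4060
G1 X53.5812 Y113.0468
M5
G0 X28.0644 Y57.3455
M3 S790
G1 X24.0592 Y83.1685 F813
G1 X44.4200 Y99.5486
G1 X68.7860 Y90.1057
G1 X72.7912 Y64.2827
G1 X52.4304 Y47.9026
G1 X28.0644 Y57.3455
M5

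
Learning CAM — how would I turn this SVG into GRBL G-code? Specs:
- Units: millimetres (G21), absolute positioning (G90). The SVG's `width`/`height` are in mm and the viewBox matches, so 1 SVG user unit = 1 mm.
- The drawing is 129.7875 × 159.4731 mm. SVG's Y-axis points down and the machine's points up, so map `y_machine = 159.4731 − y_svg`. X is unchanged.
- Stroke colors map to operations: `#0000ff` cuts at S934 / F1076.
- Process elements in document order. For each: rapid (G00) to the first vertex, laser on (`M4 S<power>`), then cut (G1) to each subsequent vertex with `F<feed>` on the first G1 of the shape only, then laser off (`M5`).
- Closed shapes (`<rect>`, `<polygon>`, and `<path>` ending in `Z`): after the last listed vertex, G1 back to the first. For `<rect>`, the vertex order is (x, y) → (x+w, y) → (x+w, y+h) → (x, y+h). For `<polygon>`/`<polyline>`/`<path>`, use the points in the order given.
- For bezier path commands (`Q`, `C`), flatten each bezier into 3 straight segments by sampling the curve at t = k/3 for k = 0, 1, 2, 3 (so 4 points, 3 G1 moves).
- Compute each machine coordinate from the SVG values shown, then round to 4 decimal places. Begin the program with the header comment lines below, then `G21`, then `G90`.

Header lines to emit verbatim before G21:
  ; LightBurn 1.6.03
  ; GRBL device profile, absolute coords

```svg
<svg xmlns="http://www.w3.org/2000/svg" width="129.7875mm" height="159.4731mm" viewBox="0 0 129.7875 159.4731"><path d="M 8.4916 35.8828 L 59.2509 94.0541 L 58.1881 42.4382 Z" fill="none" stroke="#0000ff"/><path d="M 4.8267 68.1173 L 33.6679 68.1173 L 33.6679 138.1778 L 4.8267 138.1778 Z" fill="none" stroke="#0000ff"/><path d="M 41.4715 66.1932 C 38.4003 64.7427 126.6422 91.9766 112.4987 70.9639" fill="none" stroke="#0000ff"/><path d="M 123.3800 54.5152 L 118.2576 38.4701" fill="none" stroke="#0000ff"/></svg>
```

; LightBurn 1.6.03
; GRBL device profile, absolute coords
G21
G90
G00 X8.4916 Y123.5903
M4 S934
G1 X59.2509 Y65.4190 F1076
G1 X58.1881 Y117.0349
G1 X8.4916 Y123.5903
M5
G00 X4.8267 Y91.3558
M4 S934
G1 X33.6679 Y91.3558 F1076
G1 X33.6679 Y21.2953
G1 X4.8267 Y21.2953
G1 X4.8267 Y91.3558
M5
G00 X41.4715 Y93.2799
M4 S934
G1 X61.6640 Y88.0182 F1076
G1 X99.6878 Y80.7294
G1 X112.4987 Y88.5092
M5
G00 X123.3800 Y104.9579
M4 S934
G1 X118.2576 Y121.0030 F1076
M5

Since the viewBox matches the mm dimensions, user units are millimetres directly. The only transform is the Y-flip y_m = 159.4731 − y_svg.

Shape 1 is a closed polygon drawn with `<path>`. Its stroke #0000ff means cut at S934, F1076. After flipping Y the toolpath is (8.4916,123.5903) → (59.2509,65.4190) → (58.1881,117.0349) → (8.4916,123.5903), returning to the start.

Shape 2 is a rectangle drawn with `<path>`. Its stroke #0000ff means cut at S934, F1076. After flipping Y the toolpath is (4.8267,91.3558) → (33.6679,91.3558) → (33.6679,21.2953) → (4.8267,21.2953) → (4.8267,91.3558), returning to the start.

Shape 3 is a cubic bezier drawn with `<path>`. Its stroke #0000ff means cut at S934, F1076. After flipping Y the toolpath is (41.4715,93.2799) → (61.6640,88.0182) → (99.6878,80.7294) → (112.4987,88.5092).

Shape 4 is a line segment drawn with `<path>`. Its stroke #0000ff means cut at S934, F1076. After flipping Y the toolpath is (123.3800,104.9579) → (118.2576,121.0030).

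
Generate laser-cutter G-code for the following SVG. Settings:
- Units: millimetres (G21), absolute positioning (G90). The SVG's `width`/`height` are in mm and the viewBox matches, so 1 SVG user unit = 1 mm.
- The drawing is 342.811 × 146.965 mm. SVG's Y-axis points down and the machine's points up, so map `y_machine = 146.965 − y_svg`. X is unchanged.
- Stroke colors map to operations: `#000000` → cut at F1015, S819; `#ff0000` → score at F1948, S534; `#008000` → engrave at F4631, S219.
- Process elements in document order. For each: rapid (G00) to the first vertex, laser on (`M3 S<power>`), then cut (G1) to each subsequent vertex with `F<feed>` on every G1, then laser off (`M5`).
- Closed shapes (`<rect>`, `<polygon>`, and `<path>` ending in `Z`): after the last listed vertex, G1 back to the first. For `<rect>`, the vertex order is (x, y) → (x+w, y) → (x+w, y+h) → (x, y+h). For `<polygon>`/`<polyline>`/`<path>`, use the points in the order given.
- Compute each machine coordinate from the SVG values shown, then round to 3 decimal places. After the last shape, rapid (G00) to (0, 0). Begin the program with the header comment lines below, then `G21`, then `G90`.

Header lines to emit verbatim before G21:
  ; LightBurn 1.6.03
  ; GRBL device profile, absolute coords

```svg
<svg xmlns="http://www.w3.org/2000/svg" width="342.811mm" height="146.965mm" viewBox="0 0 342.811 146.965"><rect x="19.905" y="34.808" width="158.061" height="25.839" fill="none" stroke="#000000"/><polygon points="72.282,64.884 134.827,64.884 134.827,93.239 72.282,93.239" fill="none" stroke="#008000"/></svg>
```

viewBox `0 0 342.811 146.965` with mm width/height → 1 unit = 1 mm. Flip: y_m = 146.965 − y_svg.

**Shape 1** — `<rect>` rectangle, stroke `#000000` → cut (S819, F1015). Machine vertices: (19.905,112.157) → (177.966,112.157) → (177.966,86.318) → (19.905,86.318) → (19.905,112.157). Closed: final G1 returns to the first vertex.

**Shape 2** — `<polygon>` rectangle, stroke `#008000` → engrave (S219, F4631). Machine vertices: (72.282,82.081) → (134.827,82.081) → (134.827,53.726) → (72.282,53.726) → (72.282,82.081). Closed: final G1 returns to the first vertex.

; LightBurn 1.6.03
; GRBL device profile, absolute coords
G21
G90
G00 X19.905 Y112.157
M3 S819
G1 X177.966 Y112.157 F1015
G1 X177.966 Y86.318 F1015
G1 X19.905 Y86.318 F1015
G1 X19.905 Y112.157 F1015
M5
G00 X72.282 Y82.081
M3 S219
G1 X134.827 Y82.081 F4631
G1 X134.827 Y53.726 F4631
G1 X72.282 Y53.726 F4631
G1 X72.282 Y82.081 F4631
M5
G00 X0.000 Y0.000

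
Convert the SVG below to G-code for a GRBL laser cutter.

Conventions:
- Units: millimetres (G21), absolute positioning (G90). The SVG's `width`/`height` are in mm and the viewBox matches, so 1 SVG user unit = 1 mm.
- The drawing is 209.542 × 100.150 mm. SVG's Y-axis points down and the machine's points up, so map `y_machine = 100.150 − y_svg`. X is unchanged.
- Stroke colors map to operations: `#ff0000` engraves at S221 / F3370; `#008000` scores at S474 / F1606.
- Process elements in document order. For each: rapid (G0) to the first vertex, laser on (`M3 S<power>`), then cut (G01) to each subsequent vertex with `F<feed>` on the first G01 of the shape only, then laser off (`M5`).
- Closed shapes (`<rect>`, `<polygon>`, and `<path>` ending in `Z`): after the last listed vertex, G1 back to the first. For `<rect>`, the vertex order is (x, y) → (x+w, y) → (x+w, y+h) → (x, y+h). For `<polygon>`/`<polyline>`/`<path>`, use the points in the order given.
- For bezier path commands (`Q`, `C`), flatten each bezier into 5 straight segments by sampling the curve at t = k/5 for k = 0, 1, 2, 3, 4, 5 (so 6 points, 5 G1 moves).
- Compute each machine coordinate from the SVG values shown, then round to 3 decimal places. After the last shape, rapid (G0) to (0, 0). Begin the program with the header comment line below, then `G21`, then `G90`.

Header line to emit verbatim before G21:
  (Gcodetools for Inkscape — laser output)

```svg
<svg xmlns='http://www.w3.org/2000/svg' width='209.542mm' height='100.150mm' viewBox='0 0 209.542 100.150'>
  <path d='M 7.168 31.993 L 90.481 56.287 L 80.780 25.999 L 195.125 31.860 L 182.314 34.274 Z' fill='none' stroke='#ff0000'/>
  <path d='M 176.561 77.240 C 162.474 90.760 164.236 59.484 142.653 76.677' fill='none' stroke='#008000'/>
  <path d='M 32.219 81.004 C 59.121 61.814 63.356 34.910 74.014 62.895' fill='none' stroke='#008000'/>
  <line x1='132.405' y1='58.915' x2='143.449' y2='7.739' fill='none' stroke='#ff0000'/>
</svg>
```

1 u = 1 mm; y_m = 100.150 − y.

[1] `<path>` closed polygon, #ff0000→engrave S221 F3370: (7.168,68.157) → (90.481,43.863) → (80.780,74.151) → (195.125,68.290) → (182.314,65.876) → (7.168,68.157) (closed)

[2] `<path>` cubic bezier, #008000→score S474 F1606: (176.561,22.910) → (169.697,19.427) → (164.756,22.219) → (159.855,26.808) → (153.115,28.719) → (142.653,23.473)

[3] `<path>` cubic bezier, #008000→score S474 F1606: (32.219,19.146) → (45.873,31.085) → (55.483,41.870) → (62.446,48.497) → (68.157,47.960) → (74.014,37.255)

[4] `<line>` line segment, #ff0000→engrave S221 F3370: (132.405,41.235) → (143.449,92.411)

(Gcodetools for Inkscape — laser output)
G21
G90
G0 X7.168 Y68.157
M3 S221
G01 X90.481 Y43.863 F3370
G01 X80.780 Y74.151
G01 X195.125 Y68.290
G01 X182.314 Y65.876
G01 X7.168 Y68.157
M5
G0 X176.561 Y22.910
M3 S474
G01 X169.697 Y19.427 F1606
G01 X164.756 Y22.219
G01 X159.855 Y26.808
G01 X153.115 Y28.719
G01 X142.653 Y23.473
M5
G0 X32.219 Y19.146
M3 S474
G01 X45.873 Y31.085 F1606
G01 X55.483 Y41.870
G01 X62.446 Y48.497
G01 X68.157 Y47.960
G01 X74.014 Y37.255
M5
G0 X132.405 Y41.235
M3 S221
G01 X143.449 Y92.411 F3370
M5
G0 X0.000 Y0.000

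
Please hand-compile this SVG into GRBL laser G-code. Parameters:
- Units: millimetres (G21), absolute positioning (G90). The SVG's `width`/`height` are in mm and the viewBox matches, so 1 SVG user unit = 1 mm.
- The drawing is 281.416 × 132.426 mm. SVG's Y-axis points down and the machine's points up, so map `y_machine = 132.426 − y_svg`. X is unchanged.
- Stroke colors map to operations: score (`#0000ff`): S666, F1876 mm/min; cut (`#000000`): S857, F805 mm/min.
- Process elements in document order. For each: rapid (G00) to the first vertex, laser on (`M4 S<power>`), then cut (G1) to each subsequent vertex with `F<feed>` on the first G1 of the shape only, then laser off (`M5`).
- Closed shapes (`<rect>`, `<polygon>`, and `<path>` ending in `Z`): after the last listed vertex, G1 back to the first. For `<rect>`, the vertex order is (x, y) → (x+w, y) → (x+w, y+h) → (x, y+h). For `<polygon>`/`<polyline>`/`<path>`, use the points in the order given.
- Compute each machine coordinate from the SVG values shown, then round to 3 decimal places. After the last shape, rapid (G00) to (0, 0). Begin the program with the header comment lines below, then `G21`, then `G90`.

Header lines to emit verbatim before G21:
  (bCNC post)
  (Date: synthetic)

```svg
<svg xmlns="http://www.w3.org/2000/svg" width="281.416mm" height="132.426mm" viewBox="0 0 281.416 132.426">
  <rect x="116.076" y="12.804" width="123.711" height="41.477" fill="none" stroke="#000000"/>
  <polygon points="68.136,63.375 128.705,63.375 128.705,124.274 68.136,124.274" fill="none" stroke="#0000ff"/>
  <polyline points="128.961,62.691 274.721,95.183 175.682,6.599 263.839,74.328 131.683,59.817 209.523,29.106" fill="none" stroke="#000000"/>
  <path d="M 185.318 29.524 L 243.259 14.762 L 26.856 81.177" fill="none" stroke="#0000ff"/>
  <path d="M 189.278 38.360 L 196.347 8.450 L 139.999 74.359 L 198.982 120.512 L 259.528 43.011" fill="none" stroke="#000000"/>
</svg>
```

1 u = 1 mm; y_m = 132.426 − y.

[1] `<rect>` rectangle, #000000→cut S857 F805: (116.076,119.622) → (239.787,119.622) → (239.787,78.145) → (116.076,78.145) → (116.076,119.622) (closed)

[2] `<polygon>` rectangle, #0000ff→score S666 F1876: (68.136,69.051) → (128.705,69.051) → (128.705,8.152) → (68.136,8.152) → (68.136,69.051) (closed)

[3] `<polyline>` open polyline, #000000→cut S857 F805: (128.961,69.735) → (274.721,37.243) → (175.682,125.827) → (263.839,58.098) → (131.683,72.609) → (209.523,103.320)

[4] `<path>` open polyline, #0000ff→score S666 F1876: (185.318,102.902) → (243.259,117.664) → (26.856,51.249)

[5] `<path>` open polyline, #000000→cut S857 F805: (189.278,94.066) → (196.347,123.976) → (139.999,58.067) → (198.982,11.914) → (259.528,89.415)

(bCNC post)
(Date: synthetic)
G21
G90
G00 X116.076 Y119.622
M4 S857
G1 X239.787 Y119.622 F805
G1 X239.787 Y78.145
G1 X116.076 Y78.145
G1 X116.076 Y119.622
M5
G00 X68.136 Y69.051
M4 S666
G1 X128.705 Y69.051 F1876
G1 X128.705 Y8.152
G1 X68.136 Y8.152
G1 X68.136 Y69.051
M5
G00 X128.961 Y69.735
M4 S857
G1 X274.721 Y37.243 F805
G1 X175.682 Y125.827
G1 X263.839 Y58.098
G1 X131.683 Y72.609
G1 X209.523 Y103.320
M5
G00 X185.318 Y102.902
M4 S666
G1 X243.259 Y117.664 F1876
G1 X26.856 Y51.249
M5
G00 X189.278 Y94.066
M4 S857
G1 X196.347 Y123.976 F805
G1 X139.999 Y58.067
G1 X198.982 Y11.914
G1 X259.528 Y89.415
M5
G00 X0.000 Y0.000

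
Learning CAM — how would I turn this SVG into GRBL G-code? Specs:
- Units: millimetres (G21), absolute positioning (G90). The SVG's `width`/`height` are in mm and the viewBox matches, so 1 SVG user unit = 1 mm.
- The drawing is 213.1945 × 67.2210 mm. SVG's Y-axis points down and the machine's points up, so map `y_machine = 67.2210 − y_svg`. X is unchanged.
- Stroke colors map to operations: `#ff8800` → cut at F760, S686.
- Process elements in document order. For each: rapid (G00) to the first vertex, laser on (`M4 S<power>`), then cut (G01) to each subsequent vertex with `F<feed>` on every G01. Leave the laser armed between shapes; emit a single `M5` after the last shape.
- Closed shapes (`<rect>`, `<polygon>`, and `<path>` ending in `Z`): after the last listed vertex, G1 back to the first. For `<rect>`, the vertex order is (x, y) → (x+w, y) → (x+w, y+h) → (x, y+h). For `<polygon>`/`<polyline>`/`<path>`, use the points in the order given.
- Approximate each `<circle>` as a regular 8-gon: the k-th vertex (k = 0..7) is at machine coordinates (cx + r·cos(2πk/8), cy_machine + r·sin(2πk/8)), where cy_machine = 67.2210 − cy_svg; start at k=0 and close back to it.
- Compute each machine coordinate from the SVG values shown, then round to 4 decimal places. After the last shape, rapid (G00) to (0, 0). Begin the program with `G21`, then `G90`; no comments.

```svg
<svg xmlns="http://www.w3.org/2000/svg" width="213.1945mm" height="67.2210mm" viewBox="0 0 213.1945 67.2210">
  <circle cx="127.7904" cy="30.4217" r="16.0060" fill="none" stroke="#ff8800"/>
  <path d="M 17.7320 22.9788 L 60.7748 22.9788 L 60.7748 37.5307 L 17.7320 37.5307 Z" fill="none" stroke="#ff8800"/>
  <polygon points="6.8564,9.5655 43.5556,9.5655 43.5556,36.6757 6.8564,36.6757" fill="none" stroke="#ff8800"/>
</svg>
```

G21
G90
G00 X143.7964 Y36.7993
M4 S686
G01 X139.1084 Y48.1173 F760
G01 X127.7904 Y52.8053 F760
G01 X116.4724 Y48.1173 F760
G01 X111.7844 Y36.7993 F760
G01 X116.4724 Y25.4813 F760
G01 X127.7904 Y20.7933 F760
G01 X139.1084 Y25.4813 F760
G01 X143.7964 Y36.7993 F760
G00 X17.7320 Y44.2422
M4 S686
G01 X60.7748 Y44.2422 F760
G01 X60.7748 Y29.6903 F760
G01 X17.7320 Y29.6903 F760
G01 X17.7320 Y44.2422 F760
G00 X6.8564 Y57.6555
M4 S686
G01 X43.5556 Y57.6555 F760
G01 X43.5556 Y30.5453 F760
G01 X6.8564 Y30.5453 F760
G01 X6.8564 Y57.6555 F760
M5
G00 X0.0000 Y0.0000

viewBox `0 0 213.1945 67.2210` with mm width/height → 1 unit = 1 mm. Flip: y_m = 67.2210 − y_svg.

**Shape 1** — `<circle>` circle, stroke `#ff8800` → cut (S686, F760). Machine vertices: (143.7964,36.7993) → (139.1084,48.1173) → (127.7904,52.8053) → (116.4724,48.1173) → (111.7844,36.7993) → (116.4724,25.4813) → (127.7904,20.7933) → (139.1084,25.4813) → (143.7964,36.7993). Closed: final G1 returns to the first vertex.

**Shape 2** — `<path>` rectangle, stroke `#ff8800` → cut (S686, F760). Machine vertices: (17.7320,44.2422) → (60.7748,44.2422) → (60.7748,29.6903) → (17.7320,29.6903) → (17.7320,44.2422). Closed: final G1 returns to the first vertex.

**Shape 3** — `<polygon>` rectangle, stroke `#ff8800` → cut (S686, F760). Machine vertices: (6.8564,57.6555) → (43.5556,57.6555) → (43.5556,30.5453) → (6.8564,30.5453) → (6.8564,57.6555). Closed: final G1 returns to the first vertex.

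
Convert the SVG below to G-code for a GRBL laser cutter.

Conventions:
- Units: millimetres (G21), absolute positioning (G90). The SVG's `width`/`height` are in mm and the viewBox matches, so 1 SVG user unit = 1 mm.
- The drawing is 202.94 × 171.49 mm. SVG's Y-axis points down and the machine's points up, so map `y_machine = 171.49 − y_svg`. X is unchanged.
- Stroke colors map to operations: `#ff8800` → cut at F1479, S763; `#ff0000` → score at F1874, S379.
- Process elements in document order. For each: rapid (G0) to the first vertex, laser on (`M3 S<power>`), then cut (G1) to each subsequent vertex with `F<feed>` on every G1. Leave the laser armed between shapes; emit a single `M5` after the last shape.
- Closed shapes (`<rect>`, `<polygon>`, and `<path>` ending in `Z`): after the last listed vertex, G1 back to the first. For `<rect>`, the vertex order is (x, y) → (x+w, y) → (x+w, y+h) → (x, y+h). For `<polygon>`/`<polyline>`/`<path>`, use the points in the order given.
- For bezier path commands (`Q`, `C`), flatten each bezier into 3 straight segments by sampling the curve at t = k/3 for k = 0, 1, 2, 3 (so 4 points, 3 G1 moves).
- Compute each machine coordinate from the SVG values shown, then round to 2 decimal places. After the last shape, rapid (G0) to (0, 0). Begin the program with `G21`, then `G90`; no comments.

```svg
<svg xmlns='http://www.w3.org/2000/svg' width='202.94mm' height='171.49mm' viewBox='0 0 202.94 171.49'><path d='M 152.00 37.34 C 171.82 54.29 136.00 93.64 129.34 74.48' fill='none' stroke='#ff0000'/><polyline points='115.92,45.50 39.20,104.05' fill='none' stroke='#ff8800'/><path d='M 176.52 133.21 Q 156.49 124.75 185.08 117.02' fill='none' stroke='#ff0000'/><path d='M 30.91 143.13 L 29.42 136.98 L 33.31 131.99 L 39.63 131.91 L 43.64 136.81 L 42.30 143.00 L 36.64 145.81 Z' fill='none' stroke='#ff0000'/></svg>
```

G21
G90
G0 X152.00 Y134.15
M3 S379
G1 X156.41 Y112.73 F1874
G1 X142.58 Y94.36 F1874
G1 X129.34 Y97.01 F1874
G0 X115.92 Y125.99
M3 S763
G1 X39.20 Y67.44 F1479
G0 X176.52 Y38.28
M3 S379
G1 X168.57 Y43.84 F1874
G1 X171.42 Y49.24 F1874
G1 X185.08 Y54.47 F1874
G0 X30.91 Y28.36
M3 S379
G1 X29.42 Y34.51 F1874
G1 X33.31 Y39.50 F1874
G1 X39.63 Y39.58 F1874
G1 X43.64 Y34.68 F1874
G1 X42.30 Y28.49 F1874
G1 X36.64 Y25.68 F1874
G1 X30.91 Y28.36 F1874
M5
G0 X0.00 Y0.00

viewBox `0 0 202.94 171.49` with mm width/height → 1 unit = 1 mm. Flip: y_m = 171.49 − y_svg.

**Shape 1** — `<path>` cubic bezier, stroke `#ff0000` → score (S379, F1874). Control points (SVG): P0=(152.00,37.34), P1=(171.82,54.29), P2=(136.00,93.64), P3=(129.34,74.48); sampled at t=k/3. Machine vertices: (152.00,134.15) → (156.41,112.73) → (142.58,94.36) → (129.34,97.01). Open path.

**Shape 2** — `<polyline>` line segment, stroke `#ff8800` → cut (S763, F1479). Machine vertices: (115.92,125.99) → (39.20,67.44). Open path.

**Shape 3** — `<path>` quadratic bezier, stroke `#ff0000` → score (S379, F1874). Control points (SVG): P0=(176.52,133.21), P1=(156.49,124.75), P2=(185.08,117.02); sampled at t=k/3. Machine vertices: (176.52,38.28) → (168.57,43.84) → (171.42,49.24) → (185.08,54.47). Open path.

**Shape 4** — `<path>` regular polygon, stroke `#ff0000` → score (S379, F1874). Machine vertices: (30.91,28.36) → (29.42,34.51) → (33.31,39.50) → (39.63,39.58) → (43.64,34.68) → (42.30,28.49) → (36.64,25.68) → (30.91,28.36). Closed: final G1 returns to the first vertex.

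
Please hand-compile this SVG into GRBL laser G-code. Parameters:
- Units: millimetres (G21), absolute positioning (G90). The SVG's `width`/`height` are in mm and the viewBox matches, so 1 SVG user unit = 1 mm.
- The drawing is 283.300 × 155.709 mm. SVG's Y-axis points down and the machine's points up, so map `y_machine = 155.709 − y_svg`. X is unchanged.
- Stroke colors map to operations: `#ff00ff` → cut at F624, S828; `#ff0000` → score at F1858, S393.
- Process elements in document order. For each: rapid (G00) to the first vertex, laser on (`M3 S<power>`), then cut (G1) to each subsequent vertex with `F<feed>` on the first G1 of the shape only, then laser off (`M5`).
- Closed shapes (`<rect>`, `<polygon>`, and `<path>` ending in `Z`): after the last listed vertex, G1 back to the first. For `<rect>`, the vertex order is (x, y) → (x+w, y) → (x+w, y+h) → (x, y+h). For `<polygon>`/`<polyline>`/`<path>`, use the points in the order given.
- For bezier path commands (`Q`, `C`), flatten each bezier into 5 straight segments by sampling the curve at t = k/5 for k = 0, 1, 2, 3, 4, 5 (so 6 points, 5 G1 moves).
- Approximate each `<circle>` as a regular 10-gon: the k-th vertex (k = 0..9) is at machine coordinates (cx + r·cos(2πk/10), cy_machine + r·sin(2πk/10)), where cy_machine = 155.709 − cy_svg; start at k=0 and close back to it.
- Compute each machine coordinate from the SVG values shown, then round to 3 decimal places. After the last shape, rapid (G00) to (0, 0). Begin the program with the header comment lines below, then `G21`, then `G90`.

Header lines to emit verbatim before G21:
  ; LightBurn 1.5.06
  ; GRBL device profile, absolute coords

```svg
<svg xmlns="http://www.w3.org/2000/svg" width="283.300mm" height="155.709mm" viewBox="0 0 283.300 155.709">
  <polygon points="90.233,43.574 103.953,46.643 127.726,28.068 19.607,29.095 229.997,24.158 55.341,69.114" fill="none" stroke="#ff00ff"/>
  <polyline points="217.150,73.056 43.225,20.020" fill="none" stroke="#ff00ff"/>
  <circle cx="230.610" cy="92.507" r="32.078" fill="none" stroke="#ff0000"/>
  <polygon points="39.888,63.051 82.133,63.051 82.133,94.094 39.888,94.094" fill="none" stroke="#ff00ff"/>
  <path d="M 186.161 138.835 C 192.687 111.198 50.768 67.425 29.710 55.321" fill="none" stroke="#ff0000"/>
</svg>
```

1 u = 1 mm; y_m = 155.709 − y.

[1] `<polygon>` closed polygon, #ff00ff→cut S828 F624: (90.233,112.135) → (103.953,109.066) → (127.726,127.641) → (19.607,126.614) → (229.997,131.551) → (55.341,86.595) → (90.233,112.135) (closed)

[2] `<polyline>` line segment, #ff00ff→cut S828 F624: (217.150,82.653) → (43.225,135.689)

[3] `<circle>` circle, #ff0000→score S393 F1858: (262.688,63.202) → (256.562,82.057) → (240.523,93.710) → (220.697,93.710) → (204.658,82.057) → (198.532,63.202) → (204.658,44.347) → (220.697,32.694) → (240.523,32.694) → (256.562,44.347) → (262.688,63.202) (closed)

[4] `<polygon>` rectangle, #ff00ff→cut S828 F624: (39.888,92.658) → (82.133,92.658) → (82.133,61.615) → (39.888,61.615) → (39.888,92.658) (closed)

[5] `<path>` cubic bezier, #ff0000→score S393 F1858: (186.161,16.874) → (174.418,35.010) → (139.974,54.724) → (95.757,73.722) → (54.694,89.708) → (29.710,100.388)

; LightBurn 1.5.06
; GRBL device profile, absolute coords
G21
G90
G00 X90.233 Y112.135
M3 S828
G1 X103.953 Y109.066 F624
G1 X127.726 Y127.641
G1 X19.607 Y126.614
G1 X229.997 Y131.551
G1 X55.341 Y86.595
G1 X90.233 Y112.135
M5
G00 X217.150 Y82.653
M3 S828
G1 X43.225 Y135.689 F624
M5
G00 X262.688 Y63.202
M3 S393
G1 X256.562 Y82.057 F1858
G1 X240.523 Y93.710
G1 X220.697 Y93.710
G1 X204.658 Y82.057
G1 X198.532 Y63.202
G1 X204.658 Y44.347
G1 X220.697 Y32.694
G1 X240.523 Y32.694
G1 X256.562 Y44.347
G1 X262.688 Y63.202
M5
G00 X39.888 Y92.658
M3 S828
G1 X82.133 Y92.658 F624
G1 X82.133 Y61.615
G1 X39.888 Y61.615
G1 X39.888 Y92.658
M5
G00 X186.161 Y16.874
M3 S393
G1 X174.418 Y35.010 F1858
G1 X139.974 Y54.724
G1 X95.757 Y73.722
G1 X54.694 Y89.708
G1 X29.710 Y100.388
M5
G00 X0.000 Y0.000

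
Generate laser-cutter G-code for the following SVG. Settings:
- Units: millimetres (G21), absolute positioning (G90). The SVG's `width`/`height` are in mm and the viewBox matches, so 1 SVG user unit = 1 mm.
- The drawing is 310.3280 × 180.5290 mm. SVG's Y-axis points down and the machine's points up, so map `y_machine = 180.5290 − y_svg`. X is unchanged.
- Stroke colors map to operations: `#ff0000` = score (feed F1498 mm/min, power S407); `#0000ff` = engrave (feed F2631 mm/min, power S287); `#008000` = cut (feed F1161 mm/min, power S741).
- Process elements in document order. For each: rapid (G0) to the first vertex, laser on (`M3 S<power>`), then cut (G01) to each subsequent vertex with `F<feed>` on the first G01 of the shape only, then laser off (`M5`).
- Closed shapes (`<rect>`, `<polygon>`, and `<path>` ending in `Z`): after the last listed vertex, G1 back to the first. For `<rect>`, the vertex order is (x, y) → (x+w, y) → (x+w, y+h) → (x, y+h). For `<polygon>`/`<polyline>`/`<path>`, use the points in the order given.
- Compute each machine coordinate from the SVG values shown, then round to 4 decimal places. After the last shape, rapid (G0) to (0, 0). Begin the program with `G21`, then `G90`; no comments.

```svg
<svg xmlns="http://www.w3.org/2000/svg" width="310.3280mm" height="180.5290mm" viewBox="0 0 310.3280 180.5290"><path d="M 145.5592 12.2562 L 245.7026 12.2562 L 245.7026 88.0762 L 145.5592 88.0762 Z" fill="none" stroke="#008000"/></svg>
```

1 u = 1 mm; y_m = 180.5290 − y.

[1] `<path>` rectangle, #008000→cut S741 F1161: (145.5592,168.2728) → (245.7026,168.2728) → (245.7026,92.4528) → (145.5592,92.4528) → (145.5592,168.2728) (closed)

G21
G90
G0 X145.5592 Y168.2728
M3 S741
G01 X245.7026 Y168.2728 F1161
G01 X245.7026 Y92.4528
G01 X145.5592 Y92.4528
G01 X145.5592 Y168.2728
M5
G0 X0.0000 Y0.0000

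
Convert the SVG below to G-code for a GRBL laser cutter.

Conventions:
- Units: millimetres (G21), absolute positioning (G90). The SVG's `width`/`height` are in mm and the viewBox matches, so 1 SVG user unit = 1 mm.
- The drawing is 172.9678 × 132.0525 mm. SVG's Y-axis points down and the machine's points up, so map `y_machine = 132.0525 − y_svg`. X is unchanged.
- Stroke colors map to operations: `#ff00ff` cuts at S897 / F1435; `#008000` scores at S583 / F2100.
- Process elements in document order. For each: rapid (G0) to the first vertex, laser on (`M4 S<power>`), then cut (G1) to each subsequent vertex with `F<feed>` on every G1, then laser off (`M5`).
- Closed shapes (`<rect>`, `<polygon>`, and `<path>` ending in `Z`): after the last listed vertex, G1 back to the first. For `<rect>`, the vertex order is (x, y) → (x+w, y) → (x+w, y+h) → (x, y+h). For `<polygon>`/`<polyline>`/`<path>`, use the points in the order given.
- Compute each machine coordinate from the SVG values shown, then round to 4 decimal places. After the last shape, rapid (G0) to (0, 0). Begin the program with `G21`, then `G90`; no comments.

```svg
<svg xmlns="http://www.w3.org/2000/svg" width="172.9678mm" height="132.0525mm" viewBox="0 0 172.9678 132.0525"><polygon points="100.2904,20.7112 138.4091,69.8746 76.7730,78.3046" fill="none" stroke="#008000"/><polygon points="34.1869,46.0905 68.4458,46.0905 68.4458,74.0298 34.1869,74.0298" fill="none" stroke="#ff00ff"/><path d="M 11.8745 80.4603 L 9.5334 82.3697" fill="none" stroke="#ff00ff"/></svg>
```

Since the viewBox matches the mm dimensions, user units are millimetres directly. The only transform is the Y-flip y_m = 132.0525 − y_svg.

Shape 1 is a regular polygon drawn with `<polygon>`. Its stroke #008000 means score at S583, F2100. After flipping Y the toolpath is (100.2904,111.3413) → (138.4091,62.1779) → (76.7730,53.7479) → (100.2904,111.3413), returning to the start.

Shape 2 is a rectangle drawn with `<polygon>`. Its stroke #ff00ff means cut at S897, F1435. After flipping Y the toolpath is (34.1869,85.9620) → (68.4458,85.9620) → (68.4458,58.0227) → (34.1869,58.0227) → (34.1869,85.9620), returning to the start.

Shape 3 is a line segment drawn with `<path>`. Its stroke #ff00ff means cut at S897, F1435. After flipping Y the toolpath is (11.8745,51.5922) → (9.5334,49.6828).

G21
G90
G0 X100.2904 Y111.3413
M4 S583
G1 X138.4091 Y62.1779 F2100
G1 X76.7730 Y53.7479 F2100
G1 X100.2904 Y111.3413 F2100
M5
G0 X34.1869 Y85.9620
M4 S897
G1 X68.4458 Y85.9620 F1435
G1 X68.4458 Y58.0227 F1435
G1 X34.1869 Y58.0227 F1435
G1 X34.1869 Y85.9620 F1435
M5
G0 X11.8745 Y51.5922
M4 S897
G1 X9.5334 Y49.6828 F1435
M5
G0 X0.0000 Y0.0000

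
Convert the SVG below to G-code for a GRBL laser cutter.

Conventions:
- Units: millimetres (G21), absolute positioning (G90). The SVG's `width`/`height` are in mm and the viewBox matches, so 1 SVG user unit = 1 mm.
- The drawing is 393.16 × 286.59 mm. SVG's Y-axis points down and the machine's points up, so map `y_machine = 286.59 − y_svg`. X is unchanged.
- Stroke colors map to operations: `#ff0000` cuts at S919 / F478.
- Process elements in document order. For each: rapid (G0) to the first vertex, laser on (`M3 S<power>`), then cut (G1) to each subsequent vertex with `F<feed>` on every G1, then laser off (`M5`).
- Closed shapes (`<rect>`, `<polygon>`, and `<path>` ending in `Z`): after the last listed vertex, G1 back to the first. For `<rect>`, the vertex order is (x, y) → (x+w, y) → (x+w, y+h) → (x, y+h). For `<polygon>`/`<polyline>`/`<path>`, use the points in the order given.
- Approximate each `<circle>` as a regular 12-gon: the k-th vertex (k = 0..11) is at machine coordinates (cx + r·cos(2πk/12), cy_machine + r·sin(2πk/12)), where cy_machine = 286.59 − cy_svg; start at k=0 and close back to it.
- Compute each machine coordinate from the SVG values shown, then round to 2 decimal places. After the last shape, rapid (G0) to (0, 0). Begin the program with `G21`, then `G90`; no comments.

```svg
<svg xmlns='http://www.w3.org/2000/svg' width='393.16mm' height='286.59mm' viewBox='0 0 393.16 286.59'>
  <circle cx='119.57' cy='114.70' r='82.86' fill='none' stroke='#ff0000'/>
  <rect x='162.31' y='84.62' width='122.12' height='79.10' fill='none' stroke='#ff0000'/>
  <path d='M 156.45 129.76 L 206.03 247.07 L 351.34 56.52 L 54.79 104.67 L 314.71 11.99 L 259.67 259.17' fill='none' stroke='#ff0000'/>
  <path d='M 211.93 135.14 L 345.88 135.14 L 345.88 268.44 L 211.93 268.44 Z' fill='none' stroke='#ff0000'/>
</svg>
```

G21
G90
G0 X202.43 Y171.89
M3 S919
G1 X191.33 Y213.32 F478
G1 X161.00 Y243.65 F478
G1 X119.57 Y254.75 F478
G1 X78.14 Y243.65 F478
G1 X47.81 Y213.32 F478
G1 X36.71 Y171.89 F478
G1 X47.81 Y130.46 F478
G1 X78.14 Y100.13 F478
G1 X119.57 Y89.03 F478
G1 X161.00 Y100.13 F478
G1 X191.33 Y130.46 F478
G1 X202.43 Y171.89 F478
M5
G0 X162.31 Y201.97
M3 S919
G1 X284.43 Y201.97 F478
G1 X284.43 Y122.87 F478
G1 X162.31 Y122.87 F478
G1 X162.31 Y201.97 F478
M5
G0 X156.45 Y156.83
M3 S919
G1 X206.03 Y39.52 F478
G1 X351.34 Y230.07 F478
G1 X54.79 Y181.92 F478
G1 X314.71 Y274.60 F478
G1 X259.67 Y27.42 F478
M5
G0 X211.93 Y151.45
M3 S919
G1 X345.88 Y151.45 F478
G1 X345.88 Y18.15 F478
G1 X211.93 Y18.15 F478
G1 X211.93 Y151.45 F478
M5
G0 X0.00 Y0.00

viewBox `0 0 393.16 286.59` with mm width/height → 1 unit = 1 mm. Flip: y_m = 286.59 − y_svg.

**Shape 1** — `<circle>` circle, stroke `#ff0000` → cut (S919, F478). Machine vertices: (202.43,171.89) → (191.33,213.32) → (161.00,243.65) → (119.57,254.75) → (78.14,243.65) → (47.81,213.32) → (36.71,171.89) → (47.81,130.46) → (78.14,100.13) → (119.57,89.03) → (161.00,100.13) → (191.33,130.46) → (202.43,171.89). Closed: final G1 returns to the first vertex.

**Shape 2** — `<rect>` rectangle, stroke `#ff0000` → cut (S919, F478). Machine vertices: (162.31,201.97) → (284.43,201.97) → (284.43,122.87) → (162.31,122.87) → (162.31,201.97). Closed: final G1 returns to the first vertex.

**Shape 3** — `<path>` open polyline, stroke `#ff0000` → cut (S919, F478). Machine vertices: (156.45,156.83) → (206.03,39.52) → (351.34,230.07) → (54.79,181.92) → (314.71,274.60) → (259.67,27.42). Open path.

**Shape 4** — `<path>` rectangle, stroke `#ff0000` → cut (S919, F478). Machine vertices: (211.93,151.45) → (345.88,151.45) → (345.88,18.15) → (211.93,18.15) → (211.93,151.45). Closed: final G1 returns to the first vertex.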